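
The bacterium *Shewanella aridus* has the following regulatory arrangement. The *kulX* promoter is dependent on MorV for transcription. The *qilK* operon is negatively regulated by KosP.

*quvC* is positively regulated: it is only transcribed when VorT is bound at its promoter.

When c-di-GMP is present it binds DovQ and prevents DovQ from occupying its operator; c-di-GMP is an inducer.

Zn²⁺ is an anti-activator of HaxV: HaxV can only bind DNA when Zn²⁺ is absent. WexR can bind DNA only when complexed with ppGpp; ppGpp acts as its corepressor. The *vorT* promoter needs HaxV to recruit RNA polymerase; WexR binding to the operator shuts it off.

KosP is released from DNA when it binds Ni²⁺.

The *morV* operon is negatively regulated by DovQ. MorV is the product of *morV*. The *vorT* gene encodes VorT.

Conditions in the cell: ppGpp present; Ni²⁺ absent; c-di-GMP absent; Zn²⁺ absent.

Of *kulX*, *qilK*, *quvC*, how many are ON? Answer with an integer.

c-di-GMP is absent, so DovQ is active.
With repressor DovQ bound, *morV* is not transcribed.
So MorV is not produced.
Required activator MorV is absent, so *kulX* is not transcribed.
→ *kulX* is OFF.
Ni²⁺ is absent, so KosP is active.
With repressor KosP bound, *qilK* is not transcribed.
→ *qilK* is OFF.
ppGpp is present, so WexR is active.
Zn²⁺ is absent, so HaxV is active.
With repressor WexR bound, *vorT* is not transcribed.
So VorT is not produced.
Required activator VorT is absent, so *quvC* is not transcribed.
→ *quvC* is OFF.
0 of the 3 genes are transcribed.

0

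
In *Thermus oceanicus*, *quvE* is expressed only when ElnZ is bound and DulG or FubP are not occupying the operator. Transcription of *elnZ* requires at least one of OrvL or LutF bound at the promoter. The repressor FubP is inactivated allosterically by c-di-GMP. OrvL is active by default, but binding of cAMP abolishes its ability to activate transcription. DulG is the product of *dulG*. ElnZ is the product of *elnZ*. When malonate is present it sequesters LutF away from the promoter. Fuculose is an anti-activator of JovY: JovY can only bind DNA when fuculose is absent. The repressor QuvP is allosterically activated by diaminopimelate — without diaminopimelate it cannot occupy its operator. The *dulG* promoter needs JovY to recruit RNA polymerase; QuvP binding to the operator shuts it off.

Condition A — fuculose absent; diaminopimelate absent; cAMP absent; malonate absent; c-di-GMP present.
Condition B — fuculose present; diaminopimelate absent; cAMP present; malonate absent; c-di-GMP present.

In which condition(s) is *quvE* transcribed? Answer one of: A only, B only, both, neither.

Condition A:
Fuculose is absent, so JovY is active.
Diaminopimelate is absent, so QuvP is inactive.
No repressor is bound and JovY is active, so *dulG* is transcribed.
So DulG is produced and active.
cAMP is absent, so OrvL is active.
Malonate is absent, so LutF is active.
Activator OrvL is present, so *elnZ* is transcribed.
So ElnZ is produced and active.
c-di-GMP is present, so FubP is inactive.
With repressor DulG bound, *quvE* is not transcribed.
→ *quvE* is OFF in A.
Condition B:
Fuculose is present, so JovY is inactive.
Diaminopimelate is absent, so QuvP is inactive.
Required activator JovY is absent, so *dulG* is not transcribed.
So DulG is not produced.
cAMP is present, so OrvL is inactive.
Malonate is absent, so LutF is active.
Activator LutF is present, so *elnZ* is transcribed.
So ElnZ is produced and active.
c-di-GMP is present, so FubP is inactive.
No repressor is bound and ElnZ is active, so *quvE* is transcribed.
→ *quvE* is ON in B.

B only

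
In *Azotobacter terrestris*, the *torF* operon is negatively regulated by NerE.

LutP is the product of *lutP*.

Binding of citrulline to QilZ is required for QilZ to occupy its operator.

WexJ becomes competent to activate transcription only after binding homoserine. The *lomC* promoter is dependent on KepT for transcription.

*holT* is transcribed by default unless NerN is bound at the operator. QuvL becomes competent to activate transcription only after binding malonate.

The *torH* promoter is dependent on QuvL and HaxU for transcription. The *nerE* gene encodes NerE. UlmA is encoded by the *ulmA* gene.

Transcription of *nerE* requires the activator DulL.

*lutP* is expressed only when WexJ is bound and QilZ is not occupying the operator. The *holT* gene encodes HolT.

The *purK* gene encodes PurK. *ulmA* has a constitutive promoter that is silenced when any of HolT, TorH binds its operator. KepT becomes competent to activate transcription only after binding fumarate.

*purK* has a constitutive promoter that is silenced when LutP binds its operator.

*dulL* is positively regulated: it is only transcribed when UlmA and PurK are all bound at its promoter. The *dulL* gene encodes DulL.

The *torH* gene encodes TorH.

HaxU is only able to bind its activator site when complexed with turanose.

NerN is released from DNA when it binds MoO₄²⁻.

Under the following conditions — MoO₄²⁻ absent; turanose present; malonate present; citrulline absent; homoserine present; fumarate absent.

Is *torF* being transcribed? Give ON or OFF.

ON

MoO₄²⁻ is absent, so NerN is active.
With repressor NerN bound, *holT* is not transcribed.
So HolT is not produced.
Malonate is present, so QuvL is active.
Turanose is present, so HaxU is active.
No repressor is bound and QuvL and HaxU are active, so *torH* is transcribed.
So TorH is produced and active.
With repressor TorH bound, *ulmA* is not transcribed.
So UlmA is not produced.
Citrulline is absent, so QilZ is inactive.
Homoserine is present, so WexJ is active.
No repressor is bound and WexJ is active, so *lutP* is transcribed.
So LutP is produced and active.
With repressor LutP bound, *purK* is not transcribed.
So PurK is not produced.
Required activator UlmA is absent, so *dulL* is not transcribed.
So DulL is not produced.
Required activator DulL is absent, so *nerE* is not transcribed.
So NerE is not produced.
With no repressor bound, *torF* is transcribed.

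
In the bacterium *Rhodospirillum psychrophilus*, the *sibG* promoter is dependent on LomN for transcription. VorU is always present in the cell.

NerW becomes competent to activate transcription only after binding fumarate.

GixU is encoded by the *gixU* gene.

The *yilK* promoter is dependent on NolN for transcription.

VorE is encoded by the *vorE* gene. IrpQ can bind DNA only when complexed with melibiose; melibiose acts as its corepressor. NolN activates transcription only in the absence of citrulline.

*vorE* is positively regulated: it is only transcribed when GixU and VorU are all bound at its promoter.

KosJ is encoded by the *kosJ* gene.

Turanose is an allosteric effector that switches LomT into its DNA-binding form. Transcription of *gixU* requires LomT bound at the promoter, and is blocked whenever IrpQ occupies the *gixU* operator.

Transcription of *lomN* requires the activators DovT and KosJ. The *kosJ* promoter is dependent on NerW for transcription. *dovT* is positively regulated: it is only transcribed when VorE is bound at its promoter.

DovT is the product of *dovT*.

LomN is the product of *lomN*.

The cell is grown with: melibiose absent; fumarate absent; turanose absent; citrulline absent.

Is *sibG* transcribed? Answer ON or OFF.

OFF

Melibiose is absent, so IrpQ is inactive.
Turanose is absent, so LomT is inactive.
Required activator LomT is absent, so *gixU* is not transcribed.
So GixU is not produced.
VorU is produced constitutively and is active.
Required activator GixU is absent, so *vorE* is not transcribed.
So VorE is not produced.
Required activator VorE is absent, so *dovT* is not transcribed.
So DovT is not produced.
Fumarate is absent, so NerW is inactive.
Required activator NerW is absent, so *kosJ* is not transcribed.
So KosJ is not produced.
Required activator DovT is absent, so *lomN* is not transcribed.
So LomN is not produced.
Required activator LomN is absent, so *sibG* is not transcribed.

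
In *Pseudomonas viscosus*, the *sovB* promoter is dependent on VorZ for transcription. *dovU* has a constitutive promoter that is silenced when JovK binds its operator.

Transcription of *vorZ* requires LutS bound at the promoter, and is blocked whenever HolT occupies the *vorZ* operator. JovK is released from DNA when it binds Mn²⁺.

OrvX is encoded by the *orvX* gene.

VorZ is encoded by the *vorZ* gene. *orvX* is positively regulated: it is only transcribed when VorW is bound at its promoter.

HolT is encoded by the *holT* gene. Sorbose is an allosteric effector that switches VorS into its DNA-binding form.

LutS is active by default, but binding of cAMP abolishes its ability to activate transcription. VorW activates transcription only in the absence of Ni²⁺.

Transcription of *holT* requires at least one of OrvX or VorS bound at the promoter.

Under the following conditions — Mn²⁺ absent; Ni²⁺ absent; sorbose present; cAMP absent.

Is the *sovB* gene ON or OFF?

OFF

Ni²⁺ is absent, so VorW is active.
No repressor is bound and VorW is active, so *orvX* is transcribed.
So OrvX is produced and active.
Sorbose is present, so VorS is active.
Activator OrvX is present, so *holT* is transcribed.
So HolT is produced and active.
cAMP is absent, so LutS is active.
With repressor HolT bound, *vorZ* is not transcribed.
So VorZ is not produced.
Required activator VorZ is absent, so *sovB* is not transcribed.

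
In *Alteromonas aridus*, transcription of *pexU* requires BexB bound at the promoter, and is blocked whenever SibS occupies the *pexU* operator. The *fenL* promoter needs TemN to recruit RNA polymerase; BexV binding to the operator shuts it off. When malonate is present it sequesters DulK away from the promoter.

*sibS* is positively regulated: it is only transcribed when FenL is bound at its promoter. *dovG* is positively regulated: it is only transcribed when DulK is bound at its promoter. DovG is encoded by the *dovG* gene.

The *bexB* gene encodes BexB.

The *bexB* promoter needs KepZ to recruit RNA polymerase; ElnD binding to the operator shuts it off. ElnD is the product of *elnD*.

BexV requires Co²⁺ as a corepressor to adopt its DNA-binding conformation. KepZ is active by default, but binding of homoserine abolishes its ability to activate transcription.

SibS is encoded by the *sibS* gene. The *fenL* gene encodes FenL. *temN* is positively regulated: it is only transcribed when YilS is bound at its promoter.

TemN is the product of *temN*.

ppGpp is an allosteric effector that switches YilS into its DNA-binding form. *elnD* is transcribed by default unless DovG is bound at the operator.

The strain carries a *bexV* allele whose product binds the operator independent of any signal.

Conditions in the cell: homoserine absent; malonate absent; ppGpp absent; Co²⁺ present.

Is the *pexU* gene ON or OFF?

ON

ppGpp is absent, so YilS is inactive.
Required activator YilS is absent, so *temN* is not transcribed.
So TemN is not produced.
BexV is constitutively active in this strain.
With repressor BexV bound, *fenL* is not transcribed.
So FenL is not produced.
Required activator FenL is absent, so *sibS* is not transcribed.
So SibS is not produced.
Homoserine is absent, so KepZ is active.
Malonate is absent, so DulK is active.
No repressor is bound and DulK is active, so *dovG* is transcribed.
So DovG is produced and active.
With repressor DovG bound, *elnD* is not transcribed.
So ElnD is not produced.
No repressor is bound and KepZ is active, so *bexB* is transcribed.
So BexB is produced and active.
No repressor is bound and BexB is active, so *pexU* is transcribed.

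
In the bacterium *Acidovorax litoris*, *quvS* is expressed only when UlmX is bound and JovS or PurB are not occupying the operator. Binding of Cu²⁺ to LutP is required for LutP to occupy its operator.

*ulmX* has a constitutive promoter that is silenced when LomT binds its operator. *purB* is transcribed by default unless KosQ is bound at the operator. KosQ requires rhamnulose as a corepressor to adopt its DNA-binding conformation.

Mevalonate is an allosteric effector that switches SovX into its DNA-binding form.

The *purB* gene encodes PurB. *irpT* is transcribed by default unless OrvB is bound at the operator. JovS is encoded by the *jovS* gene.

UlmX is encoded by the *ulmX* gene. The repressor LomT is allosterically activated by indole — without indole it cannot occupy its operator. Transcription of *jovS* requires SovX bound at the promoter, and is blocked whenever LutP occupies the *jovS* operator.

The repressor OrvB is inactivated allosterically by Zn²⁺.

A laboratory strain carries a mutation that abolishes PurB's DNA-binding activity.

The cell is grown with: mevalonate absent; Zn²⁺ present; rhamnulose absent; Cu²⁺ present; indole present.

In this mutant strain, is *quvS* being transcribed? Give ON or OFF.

OFF

Cu²⁺ is present, so LutP is active.
Mevalonate is absent, so SovX is inactive.
With repressor LutP bound, *jovS* is not transcribed.
So JovS is not produced.
PurB is non-functional in this strain, so it has no effect.
Indole is present, so LomT is active.
With repressor LomT bound, *ulmX* is not transcribed.
So UlmX is not produced.
Required activator UlmX is absent, so *quvS* is not transcribed.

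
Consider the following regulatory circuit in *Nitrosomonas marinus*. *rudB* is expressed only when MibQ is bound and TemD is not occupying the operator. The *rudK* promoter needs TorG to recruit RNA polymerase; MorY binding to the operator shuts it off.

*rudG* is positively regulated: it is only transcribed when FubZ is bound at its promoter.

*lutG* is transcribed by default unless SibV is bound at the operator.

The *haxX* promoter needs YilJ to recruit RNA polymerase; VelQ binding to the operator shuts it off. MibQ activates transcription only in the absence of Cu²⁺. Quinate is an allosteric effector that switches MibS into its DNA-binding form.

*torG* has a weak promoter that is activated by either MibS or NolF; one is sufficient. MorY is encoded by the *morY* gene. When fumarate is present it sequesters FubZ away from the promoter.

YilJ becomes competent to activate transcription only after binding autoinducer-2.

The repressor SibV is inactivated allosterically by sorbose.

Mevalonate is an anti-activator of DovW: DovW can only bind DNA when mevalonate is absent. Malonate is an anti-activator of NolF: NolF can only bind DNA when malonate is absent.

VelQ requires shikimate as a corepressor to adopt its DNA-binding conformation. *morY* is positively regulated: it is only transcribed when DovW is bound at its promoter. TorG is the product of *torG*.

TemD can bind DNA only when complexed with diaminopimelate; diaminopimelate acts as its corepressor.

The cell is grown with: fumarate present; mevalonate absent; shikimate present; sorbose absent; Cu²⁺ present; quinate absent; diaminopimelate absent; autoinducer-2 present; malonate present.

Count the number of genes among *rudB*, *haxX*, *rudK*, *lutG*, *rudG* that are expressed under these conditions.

0

Cu²⁺ is present, so MibQ is inactive.
Diaminopimelate is absent, so TemD is inactive.
Required activator MibQ is absent, so *rudB* is not transcribed.
→ *rudB* is OFF.
Shikimate is present, so VelQ is active.
Autoinducer-2 is present, so YilJ is active.
With repressor VelQ bound, *haxX* is not transcribed.
→ *haxX* is OFF.
Mevalonate is absent, so DovW is active.
No repressor is bound and DovW is active, so *morY* is transcribed.
So MorY is produced and active.
Quinate is absent, so MibS is inactive.
Malonate is present, so NolF is inactive.
No activator is available at the *torG* promoter, so *torG* is not transcribed.
So TorG is not produced.
With repressor MorY bound, *rudK* is not transcribed.
→ *rudK* is OFF.
Sorbose is absent, so SibV is active.
With repressor SibV bound, *lutG* is not transcribed.
→ *lutG* is OFF.
Fumarate is present, so FubZ is inactive.
Required activator FubZ is absent, so *rudG* is not transcribed.
→ *rudG* is OFF.
0 of the 5 genes are transcribed.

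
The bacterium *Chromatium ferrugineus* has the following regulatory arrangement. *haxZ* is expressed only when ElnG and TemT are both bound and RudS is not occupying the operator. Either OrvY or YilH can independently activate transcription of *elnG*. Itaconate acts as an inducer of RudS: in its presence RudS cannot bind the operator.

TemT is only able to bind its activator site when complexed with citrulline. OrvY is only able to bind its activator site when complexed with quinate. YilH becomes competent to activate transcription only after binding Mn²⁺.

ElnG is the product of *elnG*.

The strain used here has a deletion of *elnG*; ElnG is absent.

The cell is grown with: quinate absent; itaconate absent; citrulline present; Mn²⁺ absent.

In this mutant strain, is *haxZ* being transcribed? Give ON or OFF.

OFF

ElnG is non-functional in this strain, so it has no effect.
Citrulline is present, so TemT is active.
Itaconate is absent, so RudS is active.
With repressor RudS bound, *haxZ* is not transcribed.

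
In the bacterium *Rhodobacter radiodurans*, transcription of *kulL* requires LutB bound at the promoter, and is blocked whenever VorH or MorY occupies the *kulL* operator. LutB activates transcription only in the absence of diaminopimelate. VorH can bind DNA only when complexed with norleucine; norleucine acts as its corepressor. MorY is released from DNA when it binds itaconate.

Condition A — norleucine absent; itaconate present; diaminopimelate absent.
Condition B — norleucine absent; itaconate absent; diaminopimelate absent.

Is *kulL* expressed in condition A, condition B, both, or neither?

Condition A:
Norleucine is absent, so VorH is inactive.
Itaconate is present, so MorY is inactive.
Diaminopimelate is absent, so LutB is active.
No repressor is bound and LutB is active, so *kulL* is transcribed.
→ *kulL* is ON in A.
Condition B:
Norleucine is absent, so VorH is inactive.
Itaconate is absent, so MorY is active.
Diaminopimelate is absent, so LutB is active.
With repressor MorY bound, *kulL* is not transcribed.
→ *kulL* is OFF in B.

A only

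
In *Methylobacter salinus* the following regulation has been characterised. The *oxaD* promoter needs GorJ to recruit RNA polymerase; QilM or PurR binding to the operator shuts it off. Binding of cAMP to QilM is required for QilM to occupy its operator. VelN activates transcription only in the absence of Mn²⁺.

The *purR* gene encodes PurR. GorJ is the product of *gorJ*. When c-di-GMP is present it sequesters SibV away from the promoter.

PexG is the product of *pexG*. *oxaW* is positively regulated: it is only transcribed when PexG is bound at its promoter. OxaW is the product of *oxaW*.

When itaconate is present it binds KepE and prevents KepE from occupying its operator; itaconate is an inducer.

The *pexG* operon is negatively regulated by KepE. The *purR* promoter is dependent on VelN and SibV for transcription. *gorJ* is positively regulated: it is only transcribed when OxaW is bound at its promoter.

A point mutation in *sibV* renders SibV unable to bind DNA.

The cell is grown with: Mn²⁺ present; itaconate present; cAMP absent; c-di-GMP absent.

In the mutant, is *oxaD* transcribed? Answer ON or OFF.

ON

Itaconate is present, so KepE is inactive.
With no repressor bound, *pexG* is transcribed.
So PexG is produced and active.
No repressor is bound and PexG is active, so *oxaW* is transcribed.
So OxaW is produced and active.
No repressor is bound and OxaW is active, so *gorJ* is transcribed.
So GorJ is produced and active.
cAMP is absent, so QilM is inactive.
Mn²⁺ is present, so VelN is inactive.
SibV is non-functional in this strain, so it has no effect.
Required activator VelN is absent, so *purR* is not transcribed.
So PurR is not produced.
No repressor is bound and GorJ is active, so *oxaD* is transcribed.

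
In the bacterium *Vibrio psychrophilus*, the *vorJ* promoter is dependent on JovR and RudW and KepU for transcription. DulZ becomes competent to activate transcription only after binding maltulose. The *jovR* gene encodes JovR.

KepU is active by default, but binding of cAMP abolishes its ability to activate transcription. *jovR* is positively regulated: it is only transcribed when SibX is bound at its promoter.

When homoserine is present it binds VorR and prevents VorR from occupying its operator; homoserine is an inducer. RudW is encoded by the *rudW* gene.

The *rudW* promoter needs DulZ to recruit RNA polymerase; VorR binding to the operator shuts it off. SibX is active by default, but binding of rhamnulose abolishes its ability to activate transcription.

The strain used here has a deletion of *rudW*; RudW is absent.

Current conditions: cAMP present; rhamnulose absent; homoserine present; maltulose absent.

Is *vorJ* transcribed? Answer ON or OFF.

Rhamnulose is absent, so SibX is active.
No repressor is bound and SibX is active, so *jovR* is transcribed.
So JovR is produced and active.
RudW is non-functional in this strain, so it has no effect.
cAMP is present, so KepU is inactive.
Required activator RudW is absent, so *vorJ* is not transcribed.

OFF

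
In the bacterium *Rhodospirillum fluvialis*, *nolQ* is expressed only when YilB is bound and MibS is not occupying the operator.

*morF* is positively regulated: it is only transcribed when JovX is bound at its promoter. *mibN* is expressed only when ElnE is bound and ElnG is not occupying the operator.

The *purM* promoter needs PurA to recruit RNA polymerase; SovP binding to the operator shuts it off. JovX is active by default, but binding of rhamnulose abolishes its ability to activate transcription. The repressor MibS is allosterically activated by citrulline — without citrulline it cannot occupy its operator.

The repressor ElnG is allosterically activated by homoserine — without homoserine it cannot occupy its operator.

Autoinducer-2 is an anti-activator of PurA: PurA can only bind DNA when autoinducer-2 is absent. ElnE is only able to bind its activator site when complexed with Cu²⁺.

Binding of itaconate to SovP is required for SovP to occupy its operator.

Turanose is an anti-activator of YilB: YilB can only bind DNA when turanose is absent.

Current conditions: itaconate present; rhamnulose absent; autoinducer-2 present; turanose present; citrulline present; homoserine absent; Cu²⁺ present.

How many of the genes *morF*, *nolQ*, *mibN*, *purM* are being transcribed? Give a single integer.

Rhamnulose is absent, so JovX is active.
No repressor is bound and JovX is active, so *morF* is transcribed.
→ *morF* is ON.
Citrulline is present, so MibS is active.
Turanose is present, so YilB is inactive.
With repressor MibS bound, *nolQ* is not transcribed.
→ *nolQ* is OFF.
Cu²⁺ is present, so ElnE is active.
Homoserine is absent, so ElnG is inactive.
No repressor is bound and ElnE is active, so *mibN* is transcribed.
→ *mibN* is ON.
Itaconate is present, so SovP is active.
Autoinducer-2 is present, so PurA is inactive.
With repressor SovP bound, *purM* is not transcribed.
→ *purM* is OFF.
2 of the 4 genes are transcribed.

2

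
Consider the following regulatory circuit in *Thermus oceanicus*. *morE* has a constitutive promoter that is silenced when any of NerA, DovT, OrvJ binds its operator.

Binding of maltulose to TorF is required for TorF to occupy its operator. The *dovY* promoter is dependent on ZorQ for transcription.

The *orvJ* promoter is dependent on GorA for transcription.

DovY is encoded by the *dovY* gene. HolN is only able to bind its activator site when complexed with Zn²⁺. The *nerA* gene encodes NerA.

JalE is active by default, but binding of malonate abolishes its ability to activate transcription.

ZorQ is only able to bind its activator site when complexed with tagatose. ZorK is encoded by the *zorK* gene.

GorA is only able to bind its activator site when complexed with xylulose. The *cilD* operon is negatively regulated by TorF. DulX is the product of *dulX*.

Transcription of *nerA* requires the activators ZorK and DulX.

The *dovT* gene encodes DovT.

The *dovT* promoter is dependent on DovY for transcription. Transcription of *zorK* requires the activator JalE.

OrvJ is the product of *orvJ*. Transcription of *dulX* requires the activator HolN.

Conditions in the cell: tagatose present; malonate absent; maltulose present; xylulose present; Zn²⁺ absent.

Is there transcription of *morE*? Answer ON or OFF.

Malonate is absent, so JalE is active.
No repressor is bound and JalE is active, so *zorK* is transcribed.
So ZorK is produced and active.
Zn²⁺ is absent, so HolN is inactive.
Required activator HolN is absent, so *dulX* is not transcribed.
So DulX is not produced.
Required activator DulX is absent, so *nerA* is not transcribed.
So NerA is not produced.
Tagatose is present, so ZorQ is active.
No repressor is bound and ZorQ is active, so *dovY* is transcribed.
So DovY is produced and active.
No repressor is bound and DovY is active, so *dovT* is transcribed.
So DovT is produced and active.
Xylulose is present, so GorA is active.
No repressor is bound and GorA is active, so *orvJ* is transcribed.
So OrvJ is produced and active.
With repressor DovT bound, *morE* is not transcribed.

OFF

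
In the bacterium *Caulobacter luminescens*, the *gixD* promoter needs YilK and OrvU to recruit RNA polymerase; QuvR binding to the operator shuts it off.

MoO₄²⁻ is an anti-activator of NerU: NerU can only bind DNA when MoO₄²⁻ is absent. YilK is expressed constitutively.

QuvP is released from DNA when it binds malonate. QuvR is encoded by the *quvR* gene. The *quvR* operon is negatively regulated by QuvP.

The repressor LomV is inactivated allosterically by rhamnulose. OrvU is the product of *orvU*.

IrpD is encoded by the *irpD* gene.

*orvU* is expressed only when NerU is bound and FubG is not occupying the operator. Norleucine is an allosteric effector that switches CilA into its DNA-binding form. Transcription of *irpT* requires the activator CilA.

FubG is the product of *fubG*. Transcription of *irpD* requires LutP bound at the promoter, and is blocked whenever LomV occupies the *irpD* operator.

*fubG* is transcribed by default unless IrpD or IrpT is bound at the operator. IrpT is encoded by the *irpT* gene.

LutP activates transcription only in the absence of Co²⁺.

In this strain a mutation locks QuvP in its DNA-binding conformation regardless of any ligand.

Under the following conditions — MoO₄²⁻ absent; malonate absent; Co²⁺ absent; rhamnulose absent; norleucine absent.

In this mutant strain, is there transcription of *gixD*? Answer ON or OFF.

YilK is produced constitutively and is active.
MoO₄²⁻ is absent, so NerU is active.
Rhamnulose is absent, so LomV is active.
Co²⁺ is absent, so LutP is active.
With repressor LomV bound, *irpD* is not transcribed.
So IrpD is not produced.
Norleucine is absent, so CilA is inactive.
Required activator CilA is absent, so *irpT* is not transcribed.
So IrpT is not produced.
With no repressor bound, *fubG* is transcribed.
So FubG is produced and active.
With repressor FubG bound, *orvU* is not transcribed.
So OrvU is not produced.
QuvP is constitutively active in this strain.
With repressor QuvP bound, *quvR* is not transcribed.
So QuvR is not produced.
Required activator OrvU is absent, so *gixD* is not transcribed.

OFF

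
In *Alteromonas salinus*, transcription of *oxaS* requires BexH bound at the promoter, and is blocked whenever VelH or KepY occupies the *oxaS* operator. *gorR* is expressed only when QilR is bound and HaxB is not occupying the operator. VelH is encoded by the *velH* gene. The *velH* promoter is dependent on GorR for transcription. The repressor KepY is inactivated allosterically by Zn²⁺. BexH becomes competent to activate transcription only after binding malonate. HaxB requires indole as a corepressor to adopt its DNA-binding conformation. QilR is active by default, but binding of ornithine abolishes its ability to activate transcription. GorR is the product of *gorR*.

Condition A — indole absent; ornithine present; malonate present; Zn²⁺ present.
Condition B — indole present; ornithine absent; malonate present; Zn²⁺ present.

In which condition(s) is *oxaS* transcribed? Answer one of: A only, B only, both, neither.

both

Condition A:
Indole is absent, so HaxB is inactive.
Ornithine is present, so QilR is inactive.
Required activator QilR is absent, so *gorR* is not transcribed.
So GorR is not produced.
Required activator GorR is absent, so *velH* is not transcribed.
So VelH is not produced.
Malonate is present, so BexH is active.
Zn²⁺ is present, so KepY is inactive.
No repressor is bound and BexH is active, so *oxaS* is transcribed.
→ *oxaS* is ON in A.
Condition B:
Indole is present, so HaxB is active.
Ornithine is absent, so QilR is active.
With repressor HaxB bound, *gorR* is not transcribed.
So GorR is not produced.
Required activator GorR is absent, so *velH* is not transcribed.
So VelH is not produced.
Malonate is present, so BexH is active.
Zn²⁺ is present, so KepY is inactive.
No repressor is bound and BexH is active, so *oxaS* is transcribed.
→ *oxaS* is ON in B.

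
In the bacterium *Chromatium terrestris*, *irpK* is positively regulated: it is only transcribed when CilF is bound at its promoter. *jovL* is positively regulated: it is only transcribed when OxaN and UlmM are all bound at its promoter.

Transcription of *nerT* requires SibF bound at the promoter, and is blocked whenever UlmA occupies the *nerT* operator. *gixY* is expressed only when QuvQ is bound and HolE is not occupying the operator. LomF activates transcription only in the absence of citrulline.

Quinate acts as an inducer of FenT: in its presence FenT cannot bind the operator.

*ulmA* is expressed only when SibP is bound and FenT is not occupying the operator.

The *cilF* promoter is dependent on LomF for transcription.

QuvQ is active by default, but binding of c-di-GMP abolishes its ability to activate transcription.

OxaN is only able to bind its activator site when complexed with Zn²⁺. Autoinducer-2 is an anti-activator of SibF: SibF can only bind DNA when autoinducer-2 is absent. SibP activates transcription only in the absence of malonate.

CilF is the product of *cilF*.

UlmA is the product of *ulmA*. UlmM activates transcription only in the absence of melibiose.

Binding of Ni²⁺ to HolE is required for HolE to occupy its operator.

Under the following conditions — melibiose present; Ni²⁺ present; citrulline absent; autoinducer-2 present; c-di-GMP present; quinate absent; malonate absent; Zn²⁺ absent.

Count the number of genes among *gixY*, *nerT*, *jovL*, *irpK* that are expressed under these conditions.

1

c-di-GMP is present, so QuvQ is inactive.
Ni²⁺ is present, so HolE is active.
With repressor HolE bound, *gixY* is not transcribed.
→ *gixY* is OFF.
Autoinducer-2 is present, so SibF is inactive.
Quinate is absent, so FenT is active.
Malonate is absent, so SibP is active.
With repressor FenT bound, *ulmA* is not transcribed.
So UlmA is not produced.
Required activator SibF is absent, so *nerT* is not transcribed.
→ *nerT* is OFF.
Zn²⁺ is absent, so OxaN is inactive.
Melibiose is present, so UlmM is inactive.
Required activator OxaN is absent, so *jovL* is not transcribed.
→ *jovL* is OFF.
Citrulline is absent, so LomF is active.
No repressor is bound and LomF is active, so *cilF* is transcribed.
So CilF is produced and active.
No repressor is bound and CilF is active, so *irpK* is transcribed.
→ *irpK* is ON.
1 of the 4 genes is transcribed.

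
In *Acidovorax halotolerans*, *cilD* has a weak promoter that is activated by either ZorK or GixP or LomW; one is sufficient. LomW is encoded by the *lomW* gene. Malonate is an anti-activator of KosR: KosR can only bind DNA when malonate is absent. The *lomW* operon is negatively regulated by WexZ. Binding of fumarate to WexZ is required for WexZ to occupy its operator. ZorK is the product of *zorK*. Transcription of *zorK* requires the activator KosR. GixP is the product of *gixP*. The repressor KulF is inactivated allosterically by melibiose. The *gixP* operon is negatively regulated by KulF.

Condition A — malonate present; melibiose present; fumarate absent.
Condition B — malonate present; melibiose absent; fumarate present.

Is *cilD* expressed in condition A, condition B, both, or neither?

Condition A:
Malonate is present, so KosR is inactive.
Required activator KosR is absent, so *zorK* is not transcribed.
So ZorK is not produced.
Melibiose is present, so KulF is inactive.
With no repressor bound, *gixP* is transcribed.
So GixP is produced and active.
Fumarate is absent, so WexZ is inactive.
With no repressor bound, *lomW* is transcribed.
So LomW is produced and active.
Activator GixP is present, so *cilD* is transcribed.
→ *cilD* is ON in A.
Condition B:
Malonate is present, so KosR is inactive.
Required activator KosR is absent, so *zorK* is not transcribed.
So ZorK is not produced.
Melibiose is absent, so KulF is active.
With repressor KulF bound, *gixP* is not transcribed.
So GixP is not produced.
Fumarate is present, so WexZ is active.
With repressor WexZ bound, *lomW* is not transcribed.
So LomW is not produced.
No activator is available at the *cilD* promoter, so *cilD* is not transcribed.
→ *cilD* is OFF in B.

A only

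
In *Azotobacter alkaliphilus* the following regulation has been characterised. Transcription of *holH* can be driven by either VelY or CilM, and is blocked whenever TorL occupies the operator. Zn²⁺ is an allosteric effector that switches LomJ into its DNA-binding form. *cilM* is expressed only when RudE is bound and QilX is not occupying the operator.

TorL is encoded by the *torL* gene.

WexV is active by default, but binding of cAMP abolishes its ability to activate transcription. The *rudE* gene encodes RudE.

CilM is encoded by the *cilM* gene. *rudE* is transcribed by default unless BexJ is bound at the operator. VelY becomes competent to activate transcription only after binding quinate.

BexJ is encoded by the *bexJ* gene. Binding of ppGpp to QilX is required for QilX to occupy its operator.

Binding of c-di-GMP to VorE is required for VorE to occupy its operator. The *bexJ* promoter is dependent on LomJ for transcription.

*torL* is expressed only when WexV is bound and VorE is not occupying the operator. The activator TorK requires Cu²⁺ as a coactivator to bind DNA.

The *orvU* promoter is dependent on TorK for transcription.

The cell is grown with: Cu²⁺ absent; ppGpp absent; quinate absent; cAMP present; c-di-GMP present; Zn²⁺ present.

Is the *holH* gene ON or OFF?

cAMP is present, so WexV is inactive.
c-di-GMP is present, so VorE is active.
With repressor VorE bound, *torL* is not transcribed.
So TorL is not produced.
Quinate is absent, so VelY is inactive.
ppGpp is absent, so QilX is inactive.
Zn²⁺ is present, so LomJ is active.
No repressor is bound and LomJ is active, so *bexJ* is transcribed.
So BexJ is produced and active.
With repressor BexJ bound, *rudE* is not transcribed.
So RudE is not produced.
Required activator RudE is absent, so *cilM* is not transcribed.
So CilM is not produced.
No activator is available at the *holH* promoter, so *holH* is not transcribed.

OFF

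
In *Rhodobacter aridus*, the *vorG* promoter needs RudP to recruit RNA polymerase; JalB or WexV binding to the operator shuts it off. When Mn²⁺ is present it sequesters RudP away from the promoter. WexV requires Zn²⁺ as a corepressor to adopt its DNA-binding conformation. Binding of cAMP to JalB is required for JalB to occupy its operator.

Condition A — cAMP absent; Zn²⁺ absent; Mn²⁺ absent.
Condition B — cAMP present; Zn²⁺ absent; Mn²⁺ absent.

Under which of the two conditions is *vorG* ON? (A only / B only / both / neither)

A only

Condition A:
cAMP is absent, so JalB is inactive.
Zn²⁺ is absent, so WexV is inactive.
Mn²⁺ is absent, so RudP is active.
No repressor is bound and RudP is active, so *vorG* is transcribed.
→ *vorG* is ON in A.
Condition B:
cAMP is present, so JalB is active.
Zn²⁺ is absent, so WexV is inactive.
Mn²⁺ is absent, so RudP is active.
With repressor JalB bound, *vorG* is not transcribed.
→ *vorG* is OFF in B.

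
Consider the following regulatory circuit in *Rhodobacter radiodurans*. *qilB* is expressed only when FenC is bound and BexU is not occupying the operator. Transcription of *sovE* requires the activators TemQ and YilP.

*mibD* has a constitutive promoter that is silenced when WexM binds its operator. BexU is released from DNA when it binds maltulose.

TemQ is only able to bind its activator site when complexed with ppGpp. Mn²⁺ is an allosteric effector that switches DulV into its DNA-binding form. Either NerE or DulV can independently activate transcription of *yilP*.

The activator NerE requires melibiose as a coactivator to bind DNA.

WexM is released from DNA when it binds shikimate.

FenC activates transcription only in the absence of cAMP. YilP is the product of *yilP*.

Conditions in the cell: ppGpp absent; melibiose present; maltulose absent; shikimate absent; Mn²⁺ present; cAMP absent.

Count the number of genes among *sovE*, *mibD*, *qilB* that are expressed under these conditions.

ppGpp is absent, so TemQ is inactive.
Melibiose is present, so NerE is active.
Mn²⁺ is present, so DulV is active.
Activator NerE is present, so *yilP* is transcribed.
So YilP is produced and active.
Required activator TemQ is absent, so *sovE* is not transcribed.
→ *sovE* is OFF.
Shikimate is absent, so WexM is active.
With repressor WexM bound, *mibD* is not transcribed.
→ *mibD* is OFF.
Maltulose is absent, so BexU is active.
cAMP is absent, so FenC is active.
With repressor BexU bound, *qilB* is not transcribed.
→ *qilB* is OFF.
0 of the 3 genes are transcribed.

0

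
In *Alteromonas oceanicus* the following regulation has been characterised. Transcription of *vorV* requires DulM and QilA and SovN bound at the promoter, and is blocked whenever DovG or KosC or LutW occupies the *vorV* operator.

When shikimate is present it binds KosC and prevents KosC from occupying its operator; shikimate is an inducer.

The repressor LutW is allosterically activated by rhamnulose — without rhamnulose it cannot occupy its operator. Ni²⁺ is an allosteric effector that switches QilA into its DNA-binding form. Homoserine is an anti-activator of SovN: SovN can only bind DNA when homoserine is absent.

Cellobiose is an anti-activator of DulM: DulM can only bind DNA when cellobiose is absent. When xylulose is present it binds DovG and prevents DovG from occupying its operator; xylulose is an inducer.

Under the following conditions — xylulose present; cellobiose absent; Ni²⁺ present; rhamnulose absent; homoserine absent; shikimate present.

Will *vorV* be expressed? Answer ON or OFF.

Cellobiose is absent, so DulM is active.
Ni²⁺ is present, so QilA is active.
Xylulose is present, so DovG is inactive.
Shikimate is present, so KosC is inactive.
Homoserine is absent, so SovN is active.
Rhamnulose is absent, so LutW is inactive.
No repressor is bound and DulM and QilA and SovN are active, so *vorV* is transcribed.

ON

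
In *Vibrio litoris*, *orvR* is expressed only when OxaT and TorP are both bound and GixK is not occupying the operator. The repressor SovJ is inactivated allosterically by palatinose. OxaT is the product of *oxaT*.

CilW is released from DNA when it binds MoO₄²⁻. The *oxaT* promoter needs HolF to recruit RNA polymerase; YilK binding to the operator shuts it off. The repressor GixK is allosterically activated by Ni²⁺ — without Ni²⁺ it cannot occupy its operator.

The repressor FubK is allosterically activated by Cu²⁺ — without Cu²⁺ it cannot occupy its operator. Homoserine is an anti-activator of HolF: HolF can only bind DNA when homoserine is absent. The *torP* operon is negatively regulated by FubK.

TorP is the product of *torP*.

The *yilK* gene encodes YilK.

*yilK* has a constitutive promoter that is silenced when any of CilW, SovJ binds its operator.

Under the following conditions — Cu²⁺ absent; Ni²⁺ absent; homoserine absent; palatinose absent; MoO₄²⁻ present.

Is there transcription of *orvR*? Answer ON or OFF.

Ni²⁺ is absent, so GixK is inactive.
MoO₄²⁻ is present, so CilW is inactive.
Palatinose is absent, so SovJ is active.
With repressor SovJ bound, *yilK* is not transcribed.
So YilK is not produced.
Homoserine is absent, so HolF is active.
No repressor is bound and HolF is active, so *oxaT* is transcribed.
So OxaT is produced and active.
Cu²⁺ is absent, so FubK is inactive.
With no repressor bound, *torP* is transcribed.
So TorP is produced and active.
No repressor is bound and OxaT and TorP are active, so *orvR* is transcribed.

ON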